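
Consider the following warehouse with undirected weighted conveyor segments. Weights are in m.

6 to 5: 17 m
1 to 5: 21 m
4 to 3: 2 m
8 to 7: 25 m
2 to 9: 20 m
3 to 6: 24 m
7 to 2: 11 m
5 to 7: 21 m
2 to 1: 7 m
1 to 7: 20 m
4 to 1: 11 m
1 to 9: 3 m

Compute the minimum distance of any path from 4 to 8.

Running Dijkstra from 4:
4: 0
3: 2  (via 4)
1: 11  (via 4)
9: 14  (via 1)
2: 18  (via 1)
6: 26  (via 3)
7: 29  (via 2)
5: 32  (via 1)
8: 54  (via 7)
Shortest route: 4 → 1 → 2 → 7 → 8 = 54 m.

54 m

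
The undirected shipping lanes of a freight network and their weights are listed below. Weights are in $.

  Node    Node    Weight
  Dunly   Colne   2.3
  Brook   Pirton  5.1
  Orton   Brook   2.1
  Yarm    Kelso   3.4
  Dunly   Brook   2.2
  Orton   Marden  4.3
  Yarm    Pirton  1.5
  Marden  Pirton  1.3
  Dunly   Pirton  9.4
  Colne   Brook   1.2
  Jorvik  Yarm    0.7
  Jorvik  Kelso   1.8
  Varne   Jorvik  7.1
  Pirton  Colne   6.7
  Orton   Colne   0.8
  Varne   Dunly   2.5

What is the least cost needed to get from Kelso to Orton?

$9.6

Compare a few routes:
Kelso–Jorvik–Yarm–Pirton–Marden–Orton: 1.8+0.7+1.5+1.3+4.3 = 9.6
Kelso–Jorvik–Yarm–Pirton–Brook–Colne–Orton: 1.8+0.7+1.5+5.1+1.2+0.8 = 11.1
Kelso–Yarm–Pirton–Marden–Orton: 3.4+1.5+1.3+4.3 = 10.5
Cheapest is Kelso–Jorvik–Yarm–Pirton–Marden–Orton at $9.6.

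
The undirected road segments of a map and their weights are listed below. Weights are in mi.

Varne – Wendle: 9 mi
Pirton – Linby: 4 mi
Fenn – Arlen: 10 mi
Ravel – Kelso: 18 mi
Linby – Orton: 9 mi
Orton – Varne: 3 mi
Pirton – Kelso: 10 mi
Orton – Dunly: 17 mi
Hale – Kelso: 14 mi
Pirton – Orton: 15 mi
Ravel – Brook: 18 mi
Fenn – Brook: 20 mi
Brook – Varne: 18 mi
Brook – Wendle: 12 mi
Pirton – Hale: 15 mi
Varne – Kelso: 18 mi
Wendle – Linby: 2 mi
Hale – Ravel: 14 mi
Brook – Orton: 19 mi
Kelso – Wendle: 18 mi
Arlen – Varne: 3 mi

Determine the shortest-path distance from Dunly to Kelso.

Shortest distances from Dunly:
Dunly: 0
Orton: 17  (via Dunly)
Varne: 20  (via Orton)
Arlen: 23  (via Varne)
Linby: 26  (via Orton)
Wendle: 28  (via Linby)
Pirton: 30  (via Linby)
Fenn: 33  (via Arlen)
Brook: 36  (via Orton)
Kelso: 38  (via Varne)
Shortest route: Dunly–Orton–Varne–Kelso = 38 mi.

38 mi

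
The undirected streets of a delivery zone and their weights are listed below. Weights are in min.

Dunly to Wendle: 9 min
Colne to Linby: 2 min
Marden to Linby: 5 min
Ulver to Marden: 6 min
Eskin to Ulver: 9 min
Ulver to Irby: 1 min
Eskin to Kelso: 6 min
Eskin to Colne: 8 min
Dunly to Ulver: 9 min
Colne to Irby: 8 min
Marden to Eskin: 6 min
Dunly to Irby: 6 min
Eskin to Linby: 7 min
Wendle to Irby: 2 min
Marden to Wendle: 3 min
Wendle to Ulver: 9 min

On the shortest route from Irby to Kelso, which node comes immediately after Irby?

Ulver

Compare a few routes:
Irby → Ulver → Eskin → Kelso: 1+9+6 = 16
Irby → Ulver → Marden → Eskin → Kelso: 1+6+6+6 = 19
Irby → Wendle → Marden → Eskin → Kelso: 2+3+6+6 = 17
Irby → Colne → Eskin → Kelso: 8+8+6 = 22
The minimum is 16 min via Irby → Ulver → Eskin → Kelso.
So from Irby the first move is to Ulver.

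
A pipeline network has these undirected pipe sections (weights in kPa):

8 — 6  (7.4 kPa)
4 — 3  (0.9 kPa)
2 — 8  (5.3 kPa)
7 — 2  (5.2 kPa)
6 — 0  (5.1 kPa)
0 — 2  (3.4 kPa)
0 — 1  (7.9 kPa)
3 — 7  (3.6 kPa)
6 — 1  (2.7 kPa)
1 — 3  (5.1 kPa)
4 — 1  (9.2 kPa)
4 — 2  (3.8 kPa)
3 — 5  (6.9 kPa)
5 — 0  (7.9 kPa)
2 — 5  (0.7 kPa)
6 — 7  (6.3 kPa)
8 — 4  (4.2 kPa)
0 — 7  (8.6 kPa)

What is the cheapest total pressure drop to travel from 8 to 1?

10.1 kPa

Compare a few routes:
8–4–3–1: 4.2+0.9+5.1 = 10.2
8–6–1: 7.4+2.7 = 10.1
Cheapest is 8–6–1 at 10.1 kPa.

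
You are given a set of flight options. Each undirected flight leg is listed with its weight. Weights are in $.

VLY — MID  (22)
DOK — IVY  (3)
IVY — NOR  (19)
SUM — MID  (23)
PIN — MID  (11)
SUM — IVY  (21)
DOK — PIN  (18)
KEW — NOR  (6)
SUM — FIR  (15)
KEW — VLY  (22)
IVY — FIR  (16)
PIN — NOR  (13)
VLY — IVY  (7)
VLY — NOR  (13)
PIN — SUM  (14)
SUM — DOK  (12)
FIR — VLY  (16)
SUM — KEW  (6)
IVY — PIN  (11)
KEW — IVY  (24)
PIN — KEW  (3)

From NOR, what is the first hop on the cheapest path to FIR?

KEW

Enumerating some paths:
NOR - IVY - FIR: 19+16 = 35
NOR - VLY - FIR: 13+16 = 29
NOR - KEW - SUM - FIR: 6+6+15 = 27
Cheapest is NOR - KEW - SUM - FIR at $27.
So from NOR the first move is to KEW.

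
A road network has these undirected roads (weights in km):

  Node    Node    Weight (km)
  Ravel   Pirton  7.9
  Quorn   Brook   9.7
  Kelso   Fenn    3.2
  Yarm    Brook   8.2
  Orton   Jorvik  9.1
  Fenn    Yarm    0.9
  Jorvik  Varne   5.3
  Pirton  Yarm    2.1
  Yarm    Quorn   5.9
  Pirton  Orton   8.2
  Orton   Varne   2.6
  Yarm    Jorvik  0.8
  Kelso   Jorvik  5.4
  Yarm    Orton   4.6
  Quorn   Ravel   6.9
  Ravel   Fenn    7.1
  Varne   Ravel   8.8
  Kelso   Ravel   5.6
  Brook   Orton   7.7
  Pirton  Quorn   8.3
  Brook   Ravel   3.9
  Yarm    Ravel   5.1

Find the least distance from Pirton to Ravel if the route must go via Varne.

17 km

Shortest Pirton→Varne: Pirton–Yarm–Jorvik–Varne = 8.2
Shortest Varne→Ravel: Varne–Ravel = 8.8
Total via Varne: 8.2 + 8.8 = 17 km.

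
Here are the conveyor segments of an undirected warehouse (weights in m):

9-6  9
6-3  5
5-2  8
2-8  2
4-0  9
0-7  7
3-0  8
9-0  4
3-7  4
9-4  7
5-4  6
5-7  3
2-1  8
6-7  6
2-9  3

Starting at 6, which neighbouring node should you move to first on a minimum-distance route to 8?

9

Enumerating some paths:
6–9–2–8: 9+3+2 = 14
6–7–0–9–2–8: 6+7+4+3+2 = 22
6–7–5–2–8: 6+3+8+2 = 19
Cheapest is 6–9–2–8 at 14 m.
So from 6 the first move is to 9.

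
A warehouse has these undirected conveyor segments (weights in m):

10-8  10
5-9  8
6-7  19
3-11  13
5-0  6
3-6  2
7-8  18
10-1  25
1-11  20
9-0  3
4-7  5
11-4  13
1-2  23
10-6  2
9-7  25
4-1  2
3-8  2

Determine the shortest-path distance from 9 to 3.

45 m

Candidate routes:
9 - 7 - 8 - 3: 25+18+2 = 45
9 - 7 - 6 - 3: 25+19+2 = 46
The minimum is 45 m via 9 - 7 - 8 - 3.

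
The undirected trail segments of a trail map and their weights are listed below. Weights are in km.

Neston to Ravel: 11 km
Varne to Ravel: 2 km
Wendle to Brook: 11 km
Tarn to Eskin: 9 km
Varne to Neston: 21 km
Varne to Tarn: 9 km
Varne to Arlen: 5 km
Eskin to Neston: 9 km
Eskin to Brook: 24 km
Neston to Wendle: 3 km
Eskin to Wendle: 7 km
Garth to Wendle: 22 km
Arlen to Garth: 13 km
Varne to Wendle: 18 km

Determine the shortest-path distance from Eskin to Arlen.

Compare a few routes:
Eskin–Wendle–Neston–Ravel–Varne–Arlen: 7+3+11+2+5 = 28
Eskin–Neston–Ravel–Varne–Arlen: 9+11+2+5 = 27
Eskin–Tarn–Varne–Arlen: 9+9+5 = 23
Cheapest is Eskin–Tarn–Varne–Arlen at 23 km.

23 km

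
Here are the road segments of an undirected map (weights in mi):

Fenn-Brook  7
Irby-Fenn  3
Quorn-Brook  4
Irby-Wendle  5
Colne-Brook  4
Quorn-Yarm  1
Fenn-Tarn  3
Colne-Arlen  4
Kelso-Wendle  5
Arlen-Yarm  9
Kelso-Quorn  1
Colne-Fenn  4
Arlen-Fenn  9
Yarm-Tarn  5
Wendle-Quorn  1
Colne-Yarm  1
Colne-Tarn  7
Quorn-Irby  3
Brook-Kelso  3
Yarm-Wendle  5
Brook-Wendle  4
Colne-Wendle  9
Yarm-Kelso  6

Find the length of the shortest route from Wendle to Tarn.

7 mi

Enumerating some paths:
Wendle - Quorn - Irby - Fenn - Tarn: 1+3+3+3 = 10
Wendle - Quorn - Yarm - Colne - Fenn - Tarn: 1+1+1+4+3 = 10
Wendle - Quorn - Yarm - Tarn: 1+1+5 = 7
Wendle - Quorn - Yarm - Colne - Tarn: 1+1+1+7 = 10
Cheapest is Wendle - Quorn - Yarm - Tarn at 7 mi.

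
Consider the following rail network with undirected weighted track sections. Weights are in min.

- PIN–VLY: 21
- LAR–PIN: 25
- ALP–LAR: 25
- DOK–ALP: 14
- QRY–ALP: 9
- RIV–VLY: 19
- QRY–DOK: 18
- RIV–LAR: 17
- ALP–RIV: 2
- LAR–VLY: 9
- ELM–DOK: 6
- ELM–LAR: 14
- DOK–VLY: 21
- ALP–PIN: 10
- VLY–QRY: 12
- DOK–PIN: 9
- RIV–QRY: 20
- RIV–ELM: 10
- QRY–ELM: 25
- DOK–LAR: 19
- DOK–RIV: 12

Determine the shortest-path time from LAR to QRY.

Running Dijkstra from LAR:
LAR: 0
VLY: 9  (via LAR)
ELM: 14  (via LAR)
RIV: 17  (via LAR)
ALP: 19  (via RIV)
DOK: 19  (via LAR)
QRY: 21  (via VLY)
Shortest route: LAR → VLY → QRY = 21 min.

21 min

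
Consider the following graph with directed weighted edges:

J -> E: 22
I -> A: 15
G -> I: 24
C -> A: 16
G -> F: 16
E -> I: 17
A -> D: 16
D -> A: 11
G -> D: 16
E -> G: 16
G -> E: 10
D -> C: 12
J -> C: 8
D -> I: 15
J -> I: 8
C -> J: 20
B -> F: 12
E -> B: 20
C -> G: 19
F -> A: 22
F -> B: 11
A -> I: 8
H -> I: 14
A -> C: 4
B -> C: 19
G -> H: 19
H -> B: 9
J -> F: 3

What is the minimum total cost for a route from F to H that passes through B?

Shortest F→B: F–B = 11
Best B to H: B–C–G–H costing 57
Total via B: 11 + 57 = 68.

68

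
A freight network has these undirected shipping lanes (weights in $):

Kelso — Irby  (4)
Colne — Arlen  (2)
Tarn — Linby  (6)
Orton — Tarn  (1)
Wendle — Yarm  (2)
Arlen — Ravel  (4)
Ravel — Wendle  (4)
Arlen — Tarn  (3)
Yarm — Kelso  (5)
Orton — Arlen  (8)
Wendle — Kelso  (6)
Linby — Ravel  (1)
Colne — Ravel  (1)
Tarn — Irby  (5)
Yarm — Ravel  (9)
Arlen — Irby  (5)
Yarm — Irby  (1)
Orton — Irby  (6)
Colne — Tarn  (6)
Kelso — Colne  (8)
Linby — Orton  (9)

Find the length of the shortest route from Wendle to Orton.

Settle nodes by increasing distance from Wendle:
Wendle: 0
Yarm: 2  (via Wendle)
Irby: 3  (via Yarm)
Ravel: 4  (via Wendle)
Linby: 5  (via Ravel)
Colne: 5  (via Ravel)
Kelso: 6  (via Wendle)
Arlen: 7  (via Colne)
Tarn: 8  (via Irby)
Orton: 9  (via Irby)
Shortest route: Wendle → Yarm → Irby → Orton = $9.

$9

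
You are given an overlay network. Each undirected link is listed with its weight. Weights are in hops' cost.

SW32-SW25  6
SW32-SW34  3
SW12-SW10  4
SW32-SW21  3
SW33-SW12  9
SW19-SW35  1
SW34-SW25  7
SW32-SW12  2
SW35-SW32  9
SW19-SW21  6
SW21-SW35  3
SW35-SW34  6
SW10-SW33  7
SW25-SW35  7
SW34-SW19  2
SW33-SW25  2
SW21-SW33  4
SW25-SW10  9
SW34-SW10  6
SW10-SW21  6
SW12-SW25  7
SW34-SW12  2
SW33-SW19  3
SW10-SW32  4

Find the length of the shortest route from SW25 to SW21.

6 hops' cost

Running Dijkstra from SW25:
SW25: 0
SW33: 2  (via SW25)
SW19: 5  (via SW33)
SW32: 6  (via SW25)
SW21: 6  (via SW33)
Shortest route: SW25–SW33–SW21 = 6 hops' cost.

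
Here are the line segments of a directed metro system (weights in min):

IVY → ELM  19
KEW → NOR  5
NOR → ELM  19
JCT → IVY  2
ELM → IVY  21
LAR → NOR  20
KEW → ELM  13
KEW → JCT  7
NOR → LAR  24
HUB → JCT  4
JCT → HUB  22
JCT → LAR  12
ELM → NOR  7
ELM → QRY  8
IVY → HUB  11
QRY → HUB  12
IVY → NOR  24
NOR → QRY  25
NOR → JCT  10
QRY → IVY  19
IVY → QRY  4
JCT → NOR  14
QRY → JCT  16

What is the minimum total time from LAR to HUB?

43 min

Compare a few routes:
LAR → NOR → JCT → HUB: 20+10+22 = 52
LAR → NOR → QRY → HUB: 20+25+12 = 57
LAR → NOR → JCT → IVY → HUB: 20+10+2+11 = 43
LAR → NOR → JCT → IVY → QRY → HUB: 20+10+2+4+12 = 48
The minimum is 43 min via LAR → NOR → JCT → IVY → HUB.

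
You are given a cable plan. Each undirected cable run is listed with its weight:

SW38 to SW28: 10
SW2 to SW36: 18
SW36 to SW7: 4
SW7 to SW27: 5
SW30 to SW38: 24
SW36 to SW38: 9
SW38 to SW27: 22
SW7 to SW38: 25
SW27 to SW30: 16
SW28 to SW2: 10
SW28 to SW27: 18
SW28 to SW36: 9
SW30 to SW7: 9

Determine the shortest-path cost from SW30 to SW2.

Compare a few routes:
SW30–SW7–SW36–SW28–SW2: 9+4+9+10 = 32
SW30–SW7–SW27–SW28–SW2: 9+5+18+10 = 42
SW30–SW7–SW36–SW2: 9+4+18 = 31
The minimum is 31 via SW30–SW7–SW36–SW2.

31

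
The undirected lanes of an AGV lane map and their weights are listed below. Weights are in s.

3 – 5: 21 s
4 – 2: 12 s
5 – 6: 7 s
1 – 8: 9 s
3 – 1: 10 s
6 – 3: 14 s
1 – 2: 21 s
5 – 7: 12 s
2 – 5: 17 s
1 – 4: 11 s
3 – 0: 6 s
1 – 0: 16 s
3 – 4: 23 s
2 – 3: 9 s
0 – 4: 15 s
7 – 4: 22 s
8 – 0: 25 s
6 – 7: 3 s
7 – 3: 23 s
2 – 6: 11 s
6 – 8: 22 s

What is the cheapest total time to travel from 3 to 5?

21 s

Shortest distances from 3:
3: 0
0: 6  (via 3)
2: 9  (via 3)
1: 10  (via 3)
6: 14  (via 3)
7: 17  (via 6)
8: 19  (via 1)
4: 21  (via 0)
5: 21  (via 3)
Shortest route: 3 → 5 = 21 s.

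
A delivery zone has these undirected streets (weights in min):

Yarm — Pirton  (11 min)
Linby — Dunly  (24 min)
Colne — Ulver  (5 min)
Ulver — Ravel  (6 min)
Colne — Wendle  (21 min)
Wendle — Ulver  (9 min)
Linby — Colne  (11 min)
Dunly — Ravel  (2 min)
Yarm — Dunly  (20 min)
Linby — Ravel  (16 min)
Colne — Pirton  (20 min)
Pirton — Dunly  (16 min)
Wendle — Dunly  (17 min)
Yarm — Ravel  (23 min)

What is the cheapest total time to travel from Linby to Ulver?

16 min

Running Dijkstra from Linby:
Linby: 0
Colne: 11  (via Linby)
Ulver: 16  (via Colne)
Shortest route: Linby–Colne–Ulver = 16 min.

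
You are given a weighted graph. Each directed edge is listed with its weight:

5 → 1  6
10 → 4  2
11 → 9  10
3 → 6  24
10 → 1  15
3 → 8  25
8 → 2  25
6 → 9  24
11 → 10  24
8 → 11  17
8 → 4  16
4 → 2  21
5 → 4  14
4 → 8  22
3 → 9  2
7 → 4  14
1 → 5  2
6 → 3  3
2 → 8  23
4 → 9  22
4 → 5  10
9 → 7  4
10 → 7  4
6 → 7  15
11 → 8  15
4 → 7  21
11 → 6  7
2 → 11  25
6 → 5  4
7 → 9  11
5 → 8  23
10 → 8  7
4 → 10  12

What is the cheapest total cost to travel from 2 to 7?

Running Dijkstra from 2:
2: 0
8: 23  (via 2)
11: 25  (via 2)
6: 32  (via 11)
3: 35  (via 6)
9: 35  (via 11)
5: 36  (via 6)
4: 39  (via 8)
7: 39  (via 9)
Shortest route: 2–11–9–7 = 39.

39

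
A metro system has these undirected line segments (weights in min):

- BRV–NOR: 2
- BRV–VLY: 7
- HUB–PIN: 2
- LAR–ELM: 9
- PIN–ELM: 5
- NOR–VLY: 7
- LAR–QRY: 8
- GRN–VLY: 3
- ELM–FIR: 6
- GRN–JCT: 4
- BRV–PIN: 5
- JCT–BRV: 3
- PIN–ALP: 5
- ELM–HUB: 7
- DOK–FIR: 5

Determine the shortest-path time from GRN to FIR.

Enumerating some paths:
GRN - VLY - BRV - PIN - ELM - FIR: 3+7+5+5+6 = 26
GRN - JCT - BRV - PIN - ELM - FIR: 4+3+5+5+6 = 23
The minimum is 23 min via GRN - JCT - BRV - PIN - ELM - FIR.

23 min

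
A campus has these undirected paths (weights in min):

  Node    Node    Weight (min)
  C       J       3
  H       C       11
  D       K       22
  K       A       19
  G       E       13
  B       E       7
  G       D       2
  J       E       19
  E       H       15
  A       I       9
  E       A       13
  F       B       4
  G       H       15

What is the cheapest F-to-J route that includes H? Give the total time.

40 min

Best F to H: F → B → E → H costing 26
Best H to J: H → C → J costing 14
Total via H: 26 + 14 = 40 min.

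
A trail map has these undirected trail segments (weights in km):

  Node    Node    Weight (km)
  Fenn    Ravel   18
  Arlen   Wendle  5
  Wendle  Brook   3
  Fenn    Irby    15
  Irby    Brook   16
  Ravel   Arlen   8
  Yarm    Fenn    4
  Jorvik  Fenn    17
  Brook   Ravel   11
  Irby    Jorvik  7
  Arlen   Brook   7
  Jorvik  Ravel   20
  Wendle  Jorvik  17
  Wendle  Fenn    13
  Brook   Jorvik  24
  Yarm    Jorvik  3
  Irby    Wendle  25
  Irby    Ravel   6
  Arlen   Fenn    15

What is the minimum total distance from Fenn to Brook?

16 km

Enumerating some paths:
Fenn–Arlen–Wendle–Brook: 15+5+3 = 23
Fenn–Arlen–Brook: 15+7 = 22
Fenn–Wendle–Brook: 13+3 = 16
Fenn–Wendle–Arlen–Brook: 13+5+7 = 25
Cheapest is Fenn–Wendle–Brook at 16 km.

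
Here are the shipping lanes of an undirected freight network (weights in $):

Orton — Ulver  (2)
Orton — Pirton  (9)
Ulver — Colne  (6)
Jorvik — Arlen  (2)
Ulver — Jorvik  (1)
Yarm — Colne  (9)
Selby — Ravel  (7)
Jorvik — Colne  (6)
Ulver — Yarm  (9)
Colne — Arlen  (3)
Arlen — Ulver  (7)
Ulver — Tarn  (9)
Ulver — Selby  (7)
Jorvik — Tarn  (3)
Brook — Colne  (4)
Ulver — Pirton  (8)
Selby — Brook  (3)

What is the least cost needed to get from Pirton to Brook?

$18

Shortest distances from Pirton:
Pirton: 0
Ulver: 8  (via Pirton)
Jorvik: 9  (via Ulver)
Orton: 9  (via Pirton)
Arlen: 11  (via Jorvik)
Tarn: 12  (via Jorvik)
Colne: 14  (via Ulver)
Selby: 15  (via Ulver)
Yarm: 17  (via Ulver)
Brook: 18  (via Colne)
Shortest route: Pirton → Ulver → Colne → Brook = $18.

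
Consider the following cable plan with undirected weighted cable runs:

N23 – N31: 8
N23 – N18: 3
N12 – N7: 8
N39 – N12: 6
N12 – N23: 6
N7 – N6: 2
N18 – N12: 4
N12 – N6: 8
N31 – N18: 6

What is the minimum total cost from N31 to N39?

16

Shortest distances from N31:
N31: 0
N18: 6  (via N31)
N23: 8  (via N31)
N12: 10  (via N18)
N39: 16  (via N12)
Shortest route: N31 → N18 → N12 → N39 = 16.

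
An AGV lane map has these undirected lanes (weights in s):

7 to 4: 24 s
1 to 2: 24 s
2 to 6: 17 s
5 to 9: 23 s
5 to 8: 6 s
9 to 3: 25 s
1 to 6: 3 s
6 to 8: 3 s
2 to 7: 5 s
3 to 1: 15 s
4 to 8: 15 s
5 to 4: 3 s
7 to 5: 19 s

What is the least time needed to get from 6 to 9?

32 s

Compare a few routes:
6 → 1 → 3 → 9: 3+15+25 = 43
6 → 8 → 5 → 9: 3+6+23 = 32
6 → 8 → 4 → 5 → 9: 3+15+3+23 = 44
Cheapest is 6 → 8 → 5 → 9 at 32 s.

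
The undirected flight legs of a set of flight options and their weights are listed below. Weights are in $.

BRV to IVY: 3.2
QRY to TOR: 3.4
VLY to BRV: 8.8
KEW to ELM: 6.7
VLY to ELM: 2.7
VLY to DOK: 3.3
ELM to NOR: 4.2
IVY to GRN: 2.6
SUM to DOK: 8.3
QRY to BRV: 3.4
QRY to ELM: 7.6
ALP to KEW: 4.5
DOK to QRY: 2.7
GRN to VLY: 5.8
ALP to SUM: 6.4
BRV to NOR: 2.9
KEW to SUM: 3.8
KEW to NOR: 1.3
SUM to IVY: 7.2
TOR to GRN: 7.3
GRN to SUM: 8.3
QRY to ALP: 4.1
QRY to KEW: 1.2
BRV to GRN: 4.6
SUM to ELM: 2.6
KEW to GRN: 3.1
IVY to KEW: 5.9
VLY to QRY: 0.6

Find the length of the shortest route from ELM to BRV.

$6.7

Enumerating some paths:
ELM–VLY–QRY–BRV: 2.7+0.6+3.4 = 6.7
ELM–VLY–QRY–KEW–NOR–BRV: 2.7+0.6+1.2+1.3+2.9 = 8.7
ELM–NOR–BRV: 4.2+2.9 = 7.1
Cheapest is ELM–VLY–QRY–BRV at $6.7.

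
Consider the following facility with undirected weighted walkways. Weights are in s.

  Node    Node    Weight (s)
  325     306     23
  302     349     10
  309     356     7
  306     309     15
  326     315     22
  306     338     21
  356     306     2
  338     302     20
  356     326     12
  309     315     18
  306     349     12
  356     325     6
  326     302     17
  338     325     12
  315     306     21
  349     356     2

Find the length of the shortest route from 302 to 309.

Enumerating some paths:
302 → 349 → 306 → 356 → 309: 10+12+2+7 = 31
302 → 349 → 356 → 309: 10+2+7 = 19
302 → 349 → 356 → 306 → 309: 10+2+2+15 = 29
The minimum is 19 s via 302 → 349 → 356 → 309.

19 s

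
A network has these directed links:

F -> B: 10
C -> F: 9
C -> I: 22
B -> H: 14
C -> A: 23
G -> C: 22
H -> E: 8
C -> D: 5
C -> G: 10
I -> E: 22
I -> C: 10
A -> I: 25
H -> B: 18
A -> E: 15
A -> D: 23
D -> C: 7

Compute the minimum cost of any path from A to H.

63

Settle nodes by increasing distance from A:
A: 0
E: 15  (via A)
D: 23  (via A)
I: 25  (via A)
C: 30  (via D)
F: 39  (via C)
G: 40  (via C)
B: 49  (via F)
H: 63  (via B)
Shortest route: A–D–C–F–B–H = 63.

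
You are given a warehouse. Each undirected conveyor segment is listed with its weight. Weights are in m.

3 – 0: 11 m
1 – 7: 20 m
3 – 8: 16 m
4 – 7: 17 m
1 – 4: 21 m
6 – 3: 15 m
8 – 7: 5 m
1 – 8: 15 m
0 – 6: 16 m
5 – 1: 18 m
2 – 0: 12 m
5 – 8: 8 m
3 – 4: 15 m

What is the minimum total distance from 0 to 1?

42 m

Shortest distances from 0:
0: 0
3: 11  (via 0)
2: 12  (via 0)
6: 16  (via 0)
4: 26  (via 3)
8: 27  (via 3)
7: 32  (via 8)
5: 35  (via 8)
1: 42  (via 8)
Shortest route: 0–3–8–1 = 42 m.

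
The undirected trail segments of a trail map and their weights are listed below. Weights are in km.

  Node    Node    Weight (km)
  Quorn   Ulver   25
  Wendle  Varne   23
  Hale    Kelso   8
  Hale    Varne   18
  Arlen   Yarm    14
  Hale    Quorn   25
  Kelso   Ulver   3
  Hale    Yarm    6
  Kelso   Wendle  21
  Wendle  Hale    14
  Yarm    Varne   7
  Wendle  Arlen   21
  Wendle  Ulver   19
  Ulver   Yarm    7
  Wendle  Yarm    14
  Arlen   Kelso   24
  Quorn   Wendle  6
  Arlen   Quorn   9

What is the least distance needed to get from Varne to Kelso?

Candidate routes:
Varne - Yarm - Hale - Kelso: 7+6+8 = 21
Varne - Yarm - Ulver - Kelso: 7+7+3 = 17
Cheapest is Varne - Yarm - Ulver - Kelso at 17 km.

17 km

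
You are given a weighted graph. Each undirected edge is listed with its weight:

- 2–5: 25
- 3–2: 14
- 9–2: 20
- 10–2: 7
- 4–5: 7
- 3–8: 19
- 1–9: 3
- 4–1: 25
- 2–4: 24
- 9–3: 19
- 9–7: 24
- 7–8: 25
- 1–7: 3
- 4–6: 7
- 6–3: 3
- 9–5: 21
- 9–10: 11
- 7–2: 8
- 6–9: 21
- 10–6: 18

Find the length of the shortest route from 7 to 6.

25

Compare a few routes:
7 → 1 → 9 → 3 → 6: 3+3+19+3 = 28
7 → 2 → 3 → 6: 8+14+3 = 25
7 → 1 → 9 → 6: 3+3+21 = 27
Cheapest is 7 → 2 → 3 → 6 at 25.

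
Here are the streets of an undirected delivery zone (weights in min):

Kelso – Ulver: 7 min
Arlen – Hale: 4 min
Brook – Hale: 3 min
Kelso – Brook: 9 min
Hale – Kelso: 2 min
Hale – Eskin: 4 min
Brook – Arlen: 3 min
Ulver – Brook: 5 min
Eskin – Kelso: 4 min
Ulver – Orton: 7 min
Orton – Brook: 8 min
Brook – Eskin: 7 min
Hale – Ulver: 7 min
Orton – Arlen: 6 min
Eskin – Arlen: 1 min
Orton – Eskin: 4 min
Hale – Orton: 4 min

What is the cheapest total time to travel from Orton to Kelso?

Running Dijkstra from Orton:
Orton: 0
Eskin: 4  (via Orton)
Hale: 4  (via Orton)
Arlen: 5  (via Eskin)
Kelso: 6  (via Hale)
Shortest route: Orton–Hale–Kelso = 6 min.

6 min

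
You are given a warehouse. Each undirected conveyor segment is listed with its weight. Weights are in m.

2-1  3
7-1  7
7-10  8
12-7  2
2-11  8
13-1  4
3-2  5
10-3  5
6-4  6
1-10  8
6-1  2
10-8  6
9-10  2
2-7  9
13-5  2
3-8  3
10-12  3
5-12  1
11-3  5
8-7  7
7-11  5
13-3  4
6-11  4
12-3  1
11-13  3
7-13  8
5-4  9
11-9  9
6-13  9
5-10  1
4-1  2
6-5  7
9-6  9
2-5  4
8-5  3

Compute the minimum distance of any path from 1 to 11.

6 m

Candidate routes:
1 → 13 → 11: 4+3 = 7
1 → 6 → 11: 2+4 = 6
The minimum is 6 m via 1 → 6 → 11.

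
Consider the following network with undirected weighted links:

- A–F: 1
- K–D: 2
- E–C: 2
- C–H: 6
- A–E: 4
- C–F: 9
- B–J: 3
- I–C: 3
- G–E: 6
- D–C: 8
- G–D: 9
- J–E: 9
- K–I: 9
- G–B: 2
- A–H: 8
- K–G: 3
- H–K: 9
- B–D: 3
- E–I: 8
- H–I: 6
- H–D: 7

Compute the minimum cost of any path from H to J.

Enumerating some paths:
H–K–D–B–J: 9+2+3+3 = 17
H–D–B–J: 7+3+3 = 13
H–K–G–B–J: 9+3+2+3 = 17
Cheapest is H–D–B–J at 13.

13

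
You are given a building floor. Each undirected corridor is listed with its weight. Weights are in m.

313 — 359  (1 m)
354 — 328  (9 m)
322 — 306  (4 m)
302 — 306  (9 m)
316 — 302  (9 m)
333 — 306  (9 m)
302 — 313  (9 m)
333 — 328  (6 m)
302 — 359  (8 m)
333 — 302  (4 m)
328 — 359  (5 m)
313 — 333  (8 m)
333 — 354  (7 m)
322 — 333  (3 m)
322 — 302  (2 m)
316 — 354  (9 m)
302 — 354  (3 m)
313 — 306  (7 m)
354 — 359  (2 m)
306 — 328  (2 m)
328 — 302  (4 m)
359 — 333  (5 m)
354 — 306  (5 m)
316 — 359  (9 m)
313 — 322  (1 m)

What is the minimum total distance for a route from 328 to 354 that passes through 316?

Best 328 to 316: 328 → 302 → 316 costing 13
Shortest 316→354: 316 → 354 = 9
Total via 316: 13 + 9 = 22 m.

22 m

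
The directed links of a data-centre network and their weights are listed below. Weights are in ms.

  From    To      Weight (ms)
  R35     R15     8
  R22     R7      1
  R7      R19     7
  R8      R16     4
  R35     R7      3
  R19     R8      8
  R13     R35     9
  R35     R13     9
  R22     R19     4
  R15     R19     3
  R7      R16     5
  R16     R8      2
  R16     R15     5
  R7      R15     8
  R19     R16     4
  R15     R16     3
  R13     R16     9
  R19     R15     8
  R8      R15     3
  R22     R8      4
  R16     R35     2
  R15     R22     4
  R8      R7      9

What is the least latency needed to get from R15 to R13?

Shortest distances from R15:
R15: 0
R19: 3  (via R15)
R16: 3  (via R15)
R22: 4  (via R15)
R8: 5  (via R16)
R7: 5  (via R22)
R35: 5  (via R16)
R13: 14  (via R35)
Shortest route: R15 → R16 → R35 → R13 = 14 ms.

14 ms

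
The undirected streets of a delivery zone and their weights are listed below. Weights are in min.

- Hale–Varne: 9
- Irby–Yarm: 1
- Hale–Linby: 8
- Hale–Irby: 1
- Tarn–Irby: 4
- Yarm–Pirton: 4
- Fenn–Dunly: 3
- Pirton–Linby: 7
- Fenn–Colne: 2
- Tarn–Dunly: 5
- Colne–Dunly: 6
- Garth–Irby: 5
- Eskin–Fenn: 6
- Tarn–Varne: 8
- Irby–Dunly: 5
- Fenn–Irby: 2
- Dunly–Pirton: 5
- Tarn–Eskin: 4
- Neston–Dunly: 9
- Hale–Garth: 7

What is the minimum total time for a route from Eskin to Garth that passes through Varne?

27 min

Best Eskin to Varne: Eskin–Tarn–Varne costing 12
Shortest Varne→Garth: Varne–Hale–Irby–Garth = 15
Total via Varne: 12 + 15 = 27 min.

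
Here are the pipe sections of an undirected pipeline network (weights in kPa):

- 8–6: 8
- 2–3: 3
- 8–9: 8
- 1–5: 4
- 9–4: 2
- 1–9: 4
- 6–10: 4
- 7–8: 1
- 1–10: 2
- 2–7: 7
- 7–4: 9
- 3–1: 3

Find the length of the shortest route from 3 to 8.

11 kPa

Settle nodes by increasing distance from 3:
3: 0
1: 3  (via 3)
2: 3  (via 3)
10: 5  (via 1)
5: 7  (via 1)
9: 7  (via 1)
4: 9  (via 9)
6: 9  (via 10)
7: 10  (via 2)
8: 11  (via 7)
Shortest route: 3–2–7–8 = 11 kPa.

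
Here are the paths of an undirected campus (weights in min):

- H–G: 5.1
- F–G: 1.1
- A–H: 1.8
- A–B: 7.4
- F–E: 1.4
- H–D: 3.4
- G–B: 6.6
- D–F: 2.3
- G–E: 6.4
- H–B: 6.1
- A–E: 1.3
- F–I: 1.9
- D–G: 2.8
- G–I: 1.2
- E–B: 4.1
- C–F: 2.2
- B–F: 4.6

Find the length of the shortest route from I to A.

4.6 min

Running Dijkstra from I:
I: 0
G: 1.2  (via I)
F: 1.9  (via I)
E: 3.3  (via F)
D: 4  (via G)
C: 4.1  (via F)
A: 4.6  (via E)
Shortest route: I–F–E–A = 4.6 min.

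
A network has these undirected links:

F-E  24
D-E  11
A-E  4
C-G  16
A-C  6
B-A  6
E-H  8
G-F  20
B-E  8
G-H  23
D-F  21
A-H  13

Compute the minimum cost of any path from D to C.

Settle nodes by increasing distance from D:
D: 0
E: 11  (via D)
A: 15  (via E)
B: 19  (via E)
H: 19  (via E)
C: 21  (via A)
Shortest route: D → E → A → C = 21.

21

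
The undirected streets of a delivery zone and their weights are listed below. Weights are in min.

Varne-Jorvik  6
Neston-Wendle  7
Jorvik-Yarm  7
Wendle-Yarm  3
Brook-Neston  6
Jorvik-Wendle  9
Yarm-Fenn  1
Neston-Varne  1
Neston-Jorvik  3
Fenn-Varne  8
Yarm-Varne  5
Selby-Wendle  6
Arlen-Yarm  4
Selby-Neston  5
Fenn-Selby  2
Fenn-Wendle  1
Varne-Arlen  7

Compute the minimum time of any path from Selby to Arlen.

Running Dijkstra from Selby:
Selby: 0
Fenn: 2  (via Selby)
Yarm: 3  (via Fenn)
Wendle: 3  (via Fenn)
Neston: 5  (via Selby)
Varne: 6  (via Neston)
Arlen: 7  (via Yarm)
Shortest route: Selby–Fenn–Yarm–Arlen = 7 min.

7 min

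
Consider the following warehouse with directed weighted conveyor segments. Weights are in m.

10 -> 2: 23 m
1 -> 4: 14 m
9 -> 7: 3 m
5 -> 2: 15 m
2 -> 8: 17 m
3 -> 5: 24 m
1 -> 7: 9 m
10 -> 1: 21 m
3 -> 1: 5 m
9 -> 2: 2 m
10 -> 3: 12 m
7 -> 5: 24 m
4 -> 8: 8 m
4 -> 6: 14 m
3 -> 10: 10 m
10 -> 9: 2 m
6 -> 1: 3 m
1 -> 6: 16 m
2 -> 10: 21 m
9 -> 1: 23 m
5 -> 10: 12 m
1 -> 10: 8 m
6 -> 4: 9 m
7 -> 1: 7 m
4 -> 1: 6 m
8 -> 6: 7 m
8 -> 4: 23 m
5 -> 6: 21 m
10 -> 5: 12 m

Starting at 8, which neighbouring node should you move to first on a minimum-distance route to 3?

6

Compare a few routes:
8–6–1–10–3: 7+3+8+12 = 30
8–6–4–1–10–3: 7+9+6+8+12 = 42
The minimum is 30 m via 8–6–1–10–3.
So from 8 the first move is to 6.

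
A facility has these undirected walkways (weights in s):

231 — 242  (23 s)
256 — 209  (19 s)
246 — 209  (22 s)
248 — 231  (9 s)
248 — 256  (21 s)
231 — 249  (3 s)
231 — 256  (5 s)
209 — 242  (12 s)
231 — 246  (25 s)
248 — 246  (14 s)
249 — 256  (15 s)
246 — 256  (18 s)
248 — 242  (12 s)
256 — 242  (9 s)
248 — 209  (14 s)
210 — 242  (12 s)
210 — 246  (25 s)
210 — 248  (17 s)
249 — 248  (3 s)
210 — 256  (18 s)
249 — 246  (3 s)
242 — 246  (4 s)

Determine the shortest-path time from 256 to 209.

Candidate routes:
256 → 209: 19 = 19
256 → 231 → 249 → 246 → 242 → 209: 5+3+3+4+12 = 27
256 → 242 → 209: 9+12 = 21
256 → 231 → 249 → 248 → 209: 5+3+3+14 = 25
Cheapest is 256 → 209 at 19 s.

19 s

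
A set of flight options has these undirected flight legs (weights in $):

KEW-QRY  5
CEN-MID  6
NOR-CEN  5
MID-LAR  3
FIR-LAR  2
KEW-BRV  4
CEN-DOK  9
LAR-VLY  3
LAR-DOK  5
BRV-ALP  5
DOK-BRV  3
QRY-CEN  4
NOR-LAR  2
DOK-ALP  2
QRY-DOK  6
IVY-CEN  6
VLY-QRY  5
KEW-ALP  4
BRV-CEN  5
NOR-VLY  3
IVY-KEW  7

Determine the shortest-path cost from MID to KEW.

Running Dijkstra from MID:
MID: 0
LAR: 3  (via MID)
NOR: 5  (via LAR)
FIR: 5  (via LAR)
VLY: 6  (via LAR)
CEN: 6  (via MID)
DOK: 8  (via LAR)
ALP: 10  (via DOK)
QRY: 10  (via CEN)
BRV: 11  (via CEN)
IVY: 12  (via CEN)
KEW: 14  (via ALP)
Shortest route: MID–LAR–DOK–ALP–KEW = $14.

$14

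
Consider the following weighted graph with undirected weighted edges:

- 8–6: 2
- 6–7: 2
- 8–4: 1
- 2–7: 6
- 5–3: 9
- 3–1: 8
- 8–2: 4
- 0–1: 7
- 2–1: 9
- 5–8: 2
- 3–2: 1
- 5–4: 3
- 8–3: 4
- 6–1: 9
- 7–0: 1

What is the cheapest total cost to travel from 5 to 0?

7

Enumerating some paths:
5 - 4 - 8 - 6 - 7 - 0: 3+1+2+2+1 = 9
5 - 8 - 2 - 7 - 0: 2+4+6+1 = 13
5 - 8 - 6 - 7 - 0: 2+2+2+1 = 7
Cheapest is 5 - 8 - 6 - 7 - 0 at 7.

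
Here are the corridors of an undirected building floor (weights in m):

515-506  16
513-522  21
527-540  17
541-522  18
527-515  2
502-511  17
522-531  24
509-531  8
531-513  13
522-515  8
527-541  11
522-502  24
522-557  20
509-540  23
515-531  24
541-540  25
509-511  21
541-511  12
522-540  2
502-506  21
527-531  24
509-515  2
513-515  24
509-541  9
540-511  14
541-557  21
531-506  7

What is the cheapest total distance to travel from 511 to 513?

Running Dijkstra from 511:
511: 0
541: 12  (via 511)
540: 14  (via 511)
522: 16  (via 540)
502: 17  (via 511)
509: 21  (via 511)
515: 23  (via 509)
527: 23  (via 541)
531: 29  (via 509)
557: 33  (via 541)
506: 36  (via 531)
513: 37  (via 522)
Shortest route: 511 → 540 → 522 → 513 = 37 m.

37 m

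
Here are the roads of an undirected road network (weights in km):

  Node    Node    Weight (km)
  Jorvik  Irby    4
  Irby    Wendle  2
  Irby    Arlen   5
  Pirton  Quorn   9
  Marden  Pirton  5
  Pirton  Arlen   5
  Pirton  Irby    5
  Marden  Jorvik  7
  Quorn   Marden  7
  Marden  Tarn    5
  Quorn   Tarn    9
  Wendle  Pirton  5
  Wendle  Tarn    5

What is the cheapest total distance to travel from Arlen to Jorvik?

Settle nodes by increasing distance from Arlen:
Arlen: 0
Pirton: 5  (via Arlen)
Irby: 5  (via Arlen)
Wendle: 7  (via Irby)
Jorvik: 9  (via Irby)
Shortest route: Arlen → Irby → Jorvik = 9 km.

9 km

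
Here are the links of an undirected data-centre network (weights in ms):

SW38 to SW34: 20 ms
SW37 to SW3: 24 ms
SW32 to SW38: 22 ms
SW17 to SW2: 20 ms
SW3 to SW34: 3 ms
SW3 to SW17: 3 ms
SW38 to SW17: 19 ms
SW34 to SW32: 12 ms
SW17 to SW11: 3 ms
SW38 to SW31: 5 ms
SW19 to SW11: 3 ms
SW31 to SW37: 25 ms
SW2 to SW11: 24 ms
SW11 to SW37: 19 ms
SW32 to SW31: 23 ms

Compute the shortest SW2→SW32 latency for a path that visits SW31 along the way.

67 ms

Shortest SW2→SW31: SW2 → SW17 → SW38 → SW31 = 44
Best SW31 to SW32: SW31 → SW32 costing 23
Total via SW31: 44 + 23 = 67 ms.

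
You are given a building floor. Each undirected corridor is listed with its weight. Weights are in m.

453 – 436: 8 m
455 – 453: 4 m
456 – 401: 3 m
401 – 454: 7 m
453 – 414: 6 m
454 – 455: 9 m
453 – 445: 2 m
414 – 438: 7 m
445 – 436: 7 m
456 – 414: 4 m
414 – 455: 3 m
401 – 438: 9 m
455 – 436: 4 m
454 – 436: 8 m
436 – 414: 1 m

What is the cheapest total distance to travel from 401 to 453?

13 m

Shortest distances from 401:
401: 0
456: 3  (via 401)
454: 7  (via 401)
414: 7  (via 456)
436: 8  (via 414)
438: 9  (via 401)
455: 10  (via 414)
453: 13  (via 414)
Shortest route: 401 → 456 → 414 → 453 = 13 m.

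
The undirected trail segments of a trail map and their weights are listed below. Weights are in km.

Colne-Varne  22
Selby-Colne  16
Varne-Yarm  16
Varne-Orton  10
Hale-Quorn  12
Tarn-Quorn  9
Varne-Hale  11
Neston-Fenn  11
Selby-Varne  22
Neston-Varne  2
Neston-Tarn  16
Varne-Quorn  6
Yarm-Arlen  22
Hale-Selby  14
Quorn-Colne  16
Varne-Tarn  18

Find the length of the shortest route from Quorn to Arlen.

Compare a few routes:
Quorn–Tarn–Varne–Yarm–Arlen: 9+18+16+22 = 65
Quorn–Tarn–Neston–Varne–Yarm–Arlen: 9+16+2+16+22 = 65
Quorn–Varne–Yarm–Arlen: 6+16+22 = 44
Quorn–Hale–Varne–Yarm–Arlen: 12+11+16+22 = 61
The minimum is 44 km via Quorn–Varne–Yarm–Arlen.

44 km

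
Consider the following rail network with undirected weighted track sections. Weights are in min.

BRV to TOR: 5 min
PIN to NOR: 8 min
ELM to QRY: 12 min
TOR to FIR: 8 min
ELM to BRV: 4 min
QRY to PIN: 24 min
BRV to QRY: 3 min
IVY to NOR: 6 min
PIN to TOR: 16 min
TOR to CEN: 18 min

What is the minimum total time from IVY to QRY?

38 min

Running Dijkstra from IVY:
IVY: 0
NOR: 6  (via IVY)
PIN: 14  (via NOR)
TOR: 30  (via PIN)
BRV: 35  (via TOR)
QRY: 38  (via PIN)
Shortest route: IVY–NOR–PIN–QRY = 38 min.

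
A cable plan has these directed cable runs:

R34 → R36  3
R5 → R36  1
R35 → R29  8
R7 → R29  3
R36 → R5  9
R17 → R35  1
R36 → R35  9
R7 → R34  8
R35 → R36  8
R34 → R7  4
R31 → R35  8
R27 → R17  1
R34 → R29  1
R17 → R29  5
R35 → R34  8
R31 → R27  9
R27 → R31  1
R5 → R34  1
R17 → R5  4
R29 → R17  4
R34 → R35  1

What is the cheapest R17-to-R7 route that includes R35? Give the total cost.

13

Best R17 to R35: R17–R35 costing 1
Best R35 to R7: R35–R34–R7 costing 12
Total via R35: 1 + 12 = 13.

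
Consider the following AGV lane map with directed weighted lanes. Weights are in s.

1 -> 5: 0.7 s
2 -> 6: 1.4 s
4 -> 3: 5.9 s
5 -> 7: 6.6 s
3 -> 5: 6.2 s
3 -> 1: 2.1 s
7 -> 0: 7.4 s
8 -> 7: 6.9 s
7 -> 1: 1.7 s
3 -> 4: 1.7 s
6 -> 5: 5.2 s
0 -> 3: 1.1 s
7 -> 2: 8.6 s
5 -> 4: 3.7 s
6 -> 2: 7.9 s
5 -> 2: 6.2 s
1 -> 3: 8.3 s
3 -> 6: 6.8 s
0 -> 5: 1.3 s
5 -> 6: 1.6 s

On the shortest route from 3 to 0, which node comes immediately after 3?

Compare a few routes:
3 - 6 - 5 - 7 - 0: 6.8+5.2+6.6+7.4 = 26
3 - 1 - 5 - 7 - 0: 2.1+0.7+6.6+7.4 = 16.8
3 - 5 - 7 - 0: 6.2+6.6+7.4 = 20.2
The minimum is 16.8 s via 3 - 1 - 5 - 7 - 0.
So from 3 the first move is to 1.

1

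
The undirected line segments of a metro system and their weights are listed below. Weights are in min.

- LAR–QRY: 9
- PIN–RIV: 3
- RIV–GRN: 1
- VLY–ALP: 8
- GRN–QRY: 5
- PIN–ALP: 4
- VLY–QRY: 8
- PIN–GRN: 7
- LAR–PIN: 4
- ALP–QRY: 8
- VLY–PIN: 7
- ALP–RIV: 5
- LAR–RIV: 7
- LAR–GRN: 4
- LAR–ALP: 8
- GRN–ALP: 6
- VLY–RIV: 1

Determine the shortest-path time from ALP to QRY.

8 min

Settle nodes by increasing distance from ALP:
ALP: 0
PIN: 4  (via ALP)
RIV: 5  (via ALP)
GRN: 6  (via ALP)
VLY: 6  (via RIV)
LAR: 8  (via ALP)
QRY: 8  (via ALP)
Shortest route: ALP–QRY = 8 min.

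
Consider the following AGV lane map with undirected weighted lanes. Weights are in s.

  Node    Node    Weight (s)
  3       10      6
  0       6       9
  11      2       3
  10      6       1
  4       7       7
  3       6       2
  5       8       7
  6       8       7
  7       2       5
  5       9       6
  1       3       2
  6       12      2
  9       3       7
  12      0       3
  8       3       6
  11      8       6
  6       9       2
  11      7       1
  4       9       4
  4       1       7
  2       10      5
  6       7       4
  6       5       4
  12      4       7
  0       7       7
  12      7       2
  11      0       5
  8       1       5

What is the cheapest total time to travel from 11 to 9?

7 s

Running Dijkstra from 11:
11: 0
7: 1  (via 11)
2: 3  (via 11)
12: 3  (via 7)
0: 5  (via 11)
6: 5  (via 7)
8: 6  (via 11)
10: 6  (via 6)
3: 7  (via 6)
9: 7  (via 6)
Shortest route: 11 → 7 → 6 → 9 = 7 s.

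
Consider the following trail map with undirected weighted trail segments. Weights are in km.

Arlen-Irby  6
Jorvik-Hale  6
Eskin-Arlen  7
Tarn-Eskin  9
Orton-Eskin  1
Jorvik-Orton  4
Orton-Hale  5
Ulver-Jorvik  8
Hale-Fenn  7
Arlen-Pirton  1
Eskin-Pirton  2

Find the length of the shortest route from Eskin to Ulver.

Candidate routes:
Eskin - Orton - Jorvik - Ulver: 1+4+8 = 13
Eskin - Orton - Hale - Jorvik - Ulver: 1+5+6+8 = 20
The minimum is 13 km via Eskin - Orton - Jorvik - Ulver.

13 km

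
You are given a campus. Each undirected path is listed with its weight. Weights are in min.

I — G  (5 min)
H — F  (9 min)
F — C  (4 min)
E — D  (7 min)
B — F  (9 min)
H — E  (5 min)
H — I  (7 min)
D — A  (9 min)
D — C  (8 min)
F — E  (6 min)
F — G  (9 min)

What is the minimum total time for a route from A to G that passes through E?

Shortest A→E: A–D–E = 16
Shortest E→G: E–F–G = 15
Total via E: 16 + 15 = 31 min.

31 min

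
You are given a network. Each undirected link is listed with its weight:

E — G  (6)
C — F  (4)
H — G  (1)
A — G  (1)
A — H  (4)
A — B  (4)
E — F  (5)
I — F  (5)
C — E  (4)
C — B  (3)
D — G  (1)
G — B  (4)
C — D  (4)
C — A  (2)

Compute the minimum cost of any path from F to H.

8

Settle nodes by increasing distance from F:
F: 0
C: 4  (via F)
E: 5  (via F)
I: 5  (via F)
A: 6  (via C)
B: 7  (via C)
G: 7  (via A)
D: 8  (via C)
H: 8  (via G)
Shortest route: F → C → A → G → H = 8.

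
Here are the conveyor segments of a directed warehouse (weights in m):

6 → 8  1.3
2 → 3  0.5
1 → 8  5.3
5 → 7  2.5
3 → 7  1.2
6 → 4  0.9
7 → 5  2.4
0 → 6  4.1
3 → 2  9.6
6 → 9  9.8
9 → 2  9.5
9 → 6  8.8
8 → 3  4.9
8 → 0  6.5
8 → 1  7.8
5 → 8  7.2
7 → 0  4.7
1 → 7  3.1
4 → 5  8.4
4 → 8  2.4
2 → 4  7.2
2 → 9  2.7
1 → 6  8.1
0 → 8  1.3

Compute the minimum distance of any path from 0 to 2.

15.8 m

Candidate routes:
0 - 6 - 9 - 2: 4.1+9.8+9.5 = 23.4
0 - 8 - 3 - 2: 1.3+4.9+9.6 = 15.8
0 - 6 - 8 - 3 - 2: 4.1+1.3+4.9+9.6 = 19.9
0 - 6 - 4 - 8 - 3 - 2: 4.1+0.9+2.4+4.9+9.6 = 21.9
Cheapest is 0 - 8 - 3 - 2 at 15.8 m.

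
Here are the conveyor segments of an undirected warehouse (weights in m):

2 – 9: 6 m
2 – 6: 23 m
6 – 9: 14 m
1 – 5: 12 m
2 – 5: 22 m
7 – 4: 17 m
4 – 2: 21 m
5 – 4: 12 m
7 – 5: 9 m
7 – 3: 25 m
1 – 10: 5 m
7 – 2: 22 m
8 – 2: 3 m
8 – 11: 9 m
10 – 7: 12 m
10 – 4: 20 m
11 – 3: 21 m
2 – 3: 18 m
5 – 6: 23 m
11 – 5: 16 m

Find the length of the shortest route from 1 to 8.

37 m

Candidate routes:
1 - 5 - 7 - 2 - 8: 12+9+22+3 = 46
1 - 10 - 7 - 2 - 8: 5+12+22+3 = 42
1 - 5 - 11 - 8: 12+16+9 = 37
Cheapest is 1 - 5 - 11 - 8 at 37 m.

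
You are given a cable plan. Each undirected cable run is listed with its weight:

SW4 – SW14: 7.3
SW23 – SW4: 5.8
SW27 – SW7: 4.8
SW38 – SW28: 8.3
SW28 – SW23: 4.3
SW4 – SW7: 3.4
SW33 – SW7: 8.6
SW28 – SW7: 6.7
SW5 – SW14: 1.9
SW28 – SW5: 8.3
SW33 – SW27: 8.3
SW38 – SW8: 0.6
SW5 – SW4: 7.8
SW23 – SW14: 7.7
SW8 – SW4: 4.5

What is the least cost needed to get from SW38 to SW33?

17.1

Enumerating some paths:
SW38–SW28–SW7–SW33: 8.3+6.7+8.6 = 23.6
SW38–SW8–SW4–SW7–SW27–SW33: 0.6+4.5+3.4+4.8+8.3 = 21.6
SW38–SW8–SW4–SW7–SW33: 0.6+4.5+3.4+8.6 = 17.1
Cheapest is SW38–SW8–SW4–SW7–SW33 at 17.1.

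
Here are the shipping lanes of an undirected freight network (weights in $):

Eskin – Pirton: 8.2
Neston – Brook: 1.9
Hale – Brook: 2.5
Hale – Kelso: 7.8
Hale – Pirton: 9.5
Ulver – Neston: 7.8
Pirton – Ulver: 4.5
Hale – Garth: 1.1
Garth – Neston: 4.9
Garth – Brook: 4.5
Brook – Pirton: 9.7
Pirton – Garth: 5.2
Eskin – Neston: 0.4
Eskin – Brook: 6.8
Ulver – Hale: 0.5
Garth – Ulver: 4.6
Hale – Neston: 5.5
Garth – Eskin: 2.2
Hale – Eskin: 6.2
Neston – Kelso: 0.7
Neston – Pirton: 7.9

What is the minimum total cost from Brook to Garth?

$3.6

Compare a few routes:
Brook - Hale - Garth: 2.5+1.1 = 3.6
Brook - Neston - Eskin - Garth: 1.9+0.4+2.2 = 4.5
Brook - Garth: 4.5 = 4.5
Brook - Neston - Garth: 1.9+4.9 = 6.8
Cheapest is Brook - Hale - Garth at $3.6.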